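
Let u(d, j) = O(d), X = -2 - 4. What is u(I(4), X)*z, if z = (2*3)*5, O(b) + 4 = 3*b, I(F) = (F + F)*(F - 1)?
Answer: 2040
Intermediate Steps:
X = -6
I(F) = 2*F*(-1 + F) (I(F) = (2*F)*(-1 + F) = 2*F*(-1 + F))
O(b) = -4 + 3*b
u(d, j) = -4 + 3*d
z = 30 (z = 6*5 = 30)
u(I(4), X)*z = (-4 + 3*(2*4*(-1 + 4)))*30 = (-4 + 3*(2*4*3))*30 = (-4 + 3*24)*30 = (-4 + 72)*30 = 68*30 = 2040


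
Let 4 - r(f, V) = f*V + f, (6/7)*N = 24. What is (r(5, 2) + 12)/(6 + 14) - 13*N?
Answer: -7279/20 ≈ -363.95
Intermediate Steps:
N = 28 (N = (7/6)*24 = 28)
r(f, V) = 4 - f - V*f (r(f, V) = 4 - (f*V + f) = 4 - (V*f + f) = 4 - (f + V*f) = 4 + (-f - V*f) = 4 - f - V*f)
(r(5, 2) + 12)/(6 + 14) - 13*N = ((4 - 1*5 - 1*2*5) + 12)/(6 + 14) - 13*28 = ((4 - 5 - 10) + 12)/20 - 364 = (-11 + 12)*(1/20) - 364 = 1*(1/20) - 364 = 1/20 - 364 = -7279/20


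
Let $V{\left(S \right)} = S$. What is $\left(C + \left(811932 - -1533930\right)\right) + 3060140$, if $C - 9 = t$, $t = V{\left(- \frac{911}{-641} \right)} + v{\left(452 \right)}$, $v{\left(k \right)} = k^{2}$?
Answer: $\frac{3596212826}{641} \approx 5.6103 \cdot 10^{6}$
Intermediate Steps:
$t = \frac{130959775}{641}$ ($t = - \frac{911}{-641} + 452^{2} = \left(-911\right) \left(- \frac{1}{641}\right) + 204304 = \frac{911}{641} + 204304 = \frac{130959775}{641} \approx 2.0431 \cdot 10^{5}$)
$C = \frac{130965544}{641}$ ($C = 9 + \frac{130959775}{641} = \frac{130965544}{641} \approx 2.0431 \cdot 10^{5}$)
$\left(C + \left(811932 - -1533930\right)\right) + 3060140 = \left(\frac{130965544}{641} + \left(811932 - -1533930\right)\right) + 3060140 = \left(\frac{130965544}{641} + \left(811932 + 1533930\right)\right) + 3060140 = \left(\frac{130965544}{641} + 2345862\right) + 3060140 = \frac{1634663086}{641} + 3060140 = \frac{3596212826}{641}$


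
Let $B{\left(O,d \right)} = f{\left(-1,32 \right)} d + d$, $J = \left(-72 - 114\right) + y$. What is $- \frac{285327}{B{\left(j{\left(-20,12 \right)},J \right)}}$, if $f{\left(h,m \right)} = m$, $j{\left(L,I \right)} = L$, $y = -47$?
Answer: $\frac{95109}{2563} \approx 37.108$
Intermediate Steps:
$J = -233$ ($J = \left(-72 - 114\right) - 47 = -186 - 47 = -233$)
$B{\left(O,d \right)} = 33 d$ ($B{\left(O,d \right)} = 32 d + d = 33 d$)
$- \frac{285327}{B{\left(j{\left(-20,12 \right)},J \right)}} = - \frac{285327}{33 \left(-233\right)} = - \frac{285327}{-7689} = \left(-285327\right) \left(- \frac{1}{7689}\right) = \frac{95109}{2563}$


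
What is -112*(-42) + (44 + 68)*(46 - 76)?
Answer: 1344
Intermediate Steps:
-112*(-42) + (44 + 68)*(46 - 76) = 4704 + 112*(-30) = 4704 - 3360 = 1344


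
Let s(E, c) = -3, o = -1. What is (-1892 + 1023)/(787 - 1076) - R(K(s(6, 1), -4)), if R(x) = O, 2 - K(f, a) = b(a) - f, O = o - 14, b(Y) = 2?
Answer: 5204/289 ≈ 18.007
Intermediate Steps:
O = -15 (O = -1 - 14 = -15)
K(f, a) = f (K(f, a) = 2 - (2 - f) = 2 + (-2 + f) = f)
R(x) = -15
(-1892 + 1023)/(787 - 1076) - R(K(s(6, 1), -4)) = (-1892 + 1023)/(787 - 1076) - 1*(-15) = -869/(-289) + 15 = -869*(-1/289) + 15 = 869/289 + 15 = 5204/289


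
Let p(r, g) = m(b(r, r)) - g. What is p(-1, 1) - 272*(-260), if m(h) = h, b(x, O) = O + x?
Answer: 70717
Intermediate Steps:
p(r, g) = -g + 2*r (p(r, g) = (r + r) - g = 2*r - g = -g + 2*r)
p(-1, 1) - 272*(-260) = (-1*1 + 2*(-1)) - 272*(-260) = (-1 - 2) + 70720 = -3 + 70720 = 70717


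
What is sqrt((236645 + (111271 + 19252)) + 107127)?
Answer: sqrt(474295) ≈ 688.69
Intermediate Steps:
sqrt((236645 + (111271 + 19252)) + 107127) = sqrt((236645 + 130523) + 107127) = sqrt(367168 + 107127) = sqrt(474295)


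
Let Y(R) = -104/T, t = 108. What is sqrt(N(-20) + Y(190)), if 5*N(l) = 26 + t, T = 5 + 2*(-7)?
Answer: sqrt(8630)/15 ≈ 6.1932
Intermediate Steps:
T = -9 (T = 5 - 14 = -9)
N(l) = 134/5 (N(l) = (26 + 108)/5 = (1/5)*134 = 134/5)
Y(R) = 104/9 (Y(R) = -104/(-9) = -104*(-1/9) = 104/9)
sqrt(N(-20) + Y(190)) = sqrt(134/5 + 104/9) = sqrt(1726/45) = sqrt(8630)/15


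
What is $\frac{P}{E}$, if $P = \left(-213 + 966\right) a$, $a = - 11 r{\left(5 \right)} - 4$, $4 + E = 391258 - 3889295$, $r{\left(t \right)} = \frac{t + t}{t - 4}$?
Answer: $\frac{85842}{3498041} \approx 0.02454$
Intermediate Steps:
$r{\left(t \right)} = \frac{2 t}{-4 + t}$
$E = -3498041$ ($E = -4 + \left(391258 - 3889295\right) = -4 - 3498037 = -3498041$)
$a = -114$ ($a = - 11 \cdot 2 \cdot 5 \frac{1}{-4 + 5} - 4 = - 11 \cdot 2 \cdot 5 \cdot 1^{-1} - 4 = - 11 \cdot 2 \cdot 5 \cdot 1 - 4 = \left(-11\right) 10 - 4 = -110 - 4 = -114$)
$P = -85842$ ($P = \left(-213 + 966\right) \left(-114\right) = 753 \left(-114\right) = -85842$)
$\frac{P}{E} = - \frac{85842}{-3498041} = \left(-85842\right) \left(- \frac{1}{3498041}\right) = \frac{85842}{3498041}$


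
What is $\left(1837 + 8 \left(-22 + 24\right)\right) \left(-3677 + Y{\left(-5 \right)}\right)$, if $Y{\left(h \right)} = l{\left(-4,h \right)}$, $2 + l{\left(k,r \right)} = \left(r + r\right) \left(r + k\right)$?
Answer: $-6650417$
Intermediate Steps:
$l{\left(k,r \right)} = -2 + 2 r \left(k + r\right)$ ($l{\left(k,r \right)} = -2 + \left(r + r\right) \left(r + k\right) = -2 + 2 r \left(k + r\right)$)
$Y{\left(h \right)} = -2 - 8 h + 2 h^{2}$ ($Y{\left(h \right)} = -2 + 2 h^{2} + 2 \left(-4\right) h = -2 + 2 h^{2} - 8 h = -2 - 8 h + 2 h^{2}$)
$\left(1837 + 8 \left(-22 + 24\right)\right) \left(-3677 + Y{\left(-5 \right)}\right) = \left(1837 + 8 \left(-22 + 24\right)\right) \left(-3677 - \left(-38 - 50\right)\right) = \left(1837 + 8 \cdot 2\right) \left(-3677 + \left(-2 + 40 + 2 \cdot 25\right)\right) = \left(1837 + 16\right) \left(-3677 + \left(-2 + 40 + 50\right)\right) = 1853 \left(-3677 + 88\right) = 1853 \left(-3589\right) = -6650417$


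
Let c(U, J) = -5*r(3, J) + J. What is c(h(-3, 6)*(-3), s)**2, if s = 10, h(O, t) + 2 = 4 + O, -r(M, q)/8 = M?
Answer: 16900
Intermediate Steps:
r(M, q) = -8*M
h(O, t) = 2 + O (h(O, t) = -2 + (4 + O) = 2 + O)
c(U, J) = 120 + J (c(U, J) = -(-40)*3 + J = -5*(-24) + J = 120 + J)
c(h(-3, 6)*(-3), s)**2 = (120 + 10)**2 = 130**2 = 16900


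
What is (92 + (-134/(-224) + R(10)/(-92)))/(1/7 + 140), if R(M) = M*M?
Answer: 235733/361008 ≈ 0.65299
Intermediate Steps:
R(M) = M²
(92 + (-134/(-224) + R(10)/(-92)))/(1/7 + 140) = (92 + (-134/(-224) + 10²/(-92)))/(1/7 + 140) = (92 + (-134*(-1/224) + 100*(-1/92)))/(⅐ + 140) = (92 + (67/112 - 25/23))/(981/7) = (92 - 1259/2576)*(7/981) = (235733/2576)*(7/981) = 235733/361008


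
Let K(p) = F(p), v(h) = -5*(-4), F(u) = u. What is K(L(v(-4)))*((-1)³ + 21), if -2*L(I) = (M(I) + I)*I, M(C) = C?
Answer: -8000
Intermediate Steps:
v(h) = 20
L(I) = -I² (L(I) = -(I + I)*I/2 = -2*I*I/2 = -I²)
K(p) = p
K(L(v(-4)))*((-1)³ + 21) = (-1*20²)*((-1)³ + 21) = (-1*400)*(-1 + 21) = -400*20 = -8000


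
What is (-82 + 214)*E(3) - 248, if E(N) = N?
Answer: 148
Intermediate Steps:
(-82 + 214)*E(3) - 248 = (-82 + 214)*3 - 248 = 132*3 - 248 = 396 - 248 = 148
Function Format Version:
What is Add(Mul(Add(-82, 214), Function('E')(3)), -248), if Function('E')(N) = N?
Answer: 148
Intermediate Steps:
Add(Mul(Add(-82, 214), Function('E')(3)), -248) = Add(Mul(Add(-82, 214), 3), -248) = Add(Mul(132, 3), -248) = Add(396, -248) = 148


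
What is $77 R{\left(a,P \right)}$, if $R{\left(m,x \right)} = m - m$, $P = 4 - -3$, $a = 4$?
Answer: $0$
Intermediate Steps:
$P = 7$ ($P = 4 + 3 = 7$)
$R{\left(m,x \right)} = 0$
$77 R{\left(a,P \right)} = 77 \cdot 0 = 0$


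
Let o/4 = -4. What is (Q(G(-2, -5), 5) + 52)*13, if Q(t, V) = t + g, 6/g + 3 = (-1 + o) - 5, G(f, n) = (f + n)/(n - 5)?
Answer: 34099/50 ≈ 681.98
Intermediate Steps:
o = -16 (o = 4*(-4) = -16)
G(f, n) = (f + n)/(-5 + n)
g = -6/25 (g = 6/(-3 + ((-1 - 16) - 5)) = 6/(-3 + (-17 - 5)) = 6/(-3 - 22) = 6/(-25) = 6*(-1/25) = -6/25 ≈ -0.24000)
Q(t, V) = -6/25 + t (Q(t, V) = t - 6/25 = -6/25 + t)
(Q(G(-2, -5), 5) + 52)*13 = ((-6/25 + (-2 - 5)/(-5 - 5)) + 52)*13 = ((-6/25 - 7/(-10)) + 52)*13 = ((-6/25 - ⅒*(-7)) + 52)*13 = ((-6/25 + 7/10) + 52)*13 = (23/50 + 52)*13 = (2623/50)*13 = 34099/50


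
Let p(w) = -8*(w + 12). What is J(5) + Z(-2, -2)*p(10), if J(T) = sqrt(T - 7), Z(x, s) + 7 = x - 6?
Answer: 2640 + I*sqrt(2) ≈ 2640.0 + 1.4142*I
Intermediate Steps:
Z(x, s) = -13 + x (Z(x, s) = -7 + (x - 6) = -7 + (-6 + x) = -13 + x)
J(T) = sqrt(-7 + T)
p(w) = -96 - 8*w (p(w) = -8*(12 + w) = -96 - 8*w)
J(5) + Z(-2, -2)*p(10) = sqrt(-7 + 5) + (-13 - 2)*(-96 - 8*10) = sqrt(-2) - 15*(-96 - 80) = I*sqrt(2) - 15*(-176) = I*sqrt(2) + 2640 = 2640 + I*sqrt(2)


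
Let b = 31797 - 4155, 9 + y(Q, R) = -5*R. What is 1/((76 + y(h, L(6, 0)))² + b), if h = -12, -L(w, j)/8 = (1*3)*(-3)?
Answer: 1/113491 ≈ 8.8113e-6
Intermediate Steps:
L(w, j) = 72 (L(w, j) = -8*1*3*(-3) = -24*(-3) = -8*(-9) = 72)
y(Q, R) = -9 - 5*R
b = 27642
1/((76 + y(h, L(6, 0)))² + b) = 1/((76 + (-9 - 5*72))² + 27642) = 1/((76 + (-9 - 360))² + 27642) = 1/((76 - 369)² + 27642) = 1/((-293)² + 27642) = 1/(85849 + 27642) = 1/113491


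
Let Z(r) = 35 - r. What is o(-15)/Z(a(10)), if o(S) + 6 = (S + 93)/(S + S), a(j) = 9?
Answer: -43/130 ≈ -0.33077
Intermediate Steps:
o(S) = -6 + (93 + S)/(2*S) (o(S) = -6 + (S + 93)/(S + S) = -6 + (93 + S)/((2*S)) = -6 + (93 + S)*(1/(2*S)) = -6 + (93 + S)/(2*S))
o(-15)/Z(a(10)) = ((½)*(93 - 11*(-15))/(-15))/(35 - 1*9) = ((½)*(-1/15)*(93 + 165))/(35 - 9) = ((½)*(-1/15)*258)/26 = -43/5*1/26 = -43/130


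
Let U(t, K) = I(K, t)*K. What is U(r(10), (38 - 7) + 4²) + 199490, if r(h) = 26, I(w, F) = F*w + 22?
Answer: 257958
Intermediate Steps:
I(w, F) = 22 + F*w
U(t, K) = K*(22 + K*t) (U(t, K) = (22 + t*K)*K = (22 + K*t)*K = K*(22 + K*t))
U(r(10), (38 - 7) + 4²) + 199490 = ((38 - 7) + 4²)*(22 + ((38 - 7) + 4²)*26) + 199490 = (31 + 16)*(22 + (31 + 16)*26) + 199490 = 47*(22 + 47*26) + 199490 = 47*(22 + 1222) + 199490 = 47*1244 + 199490 = 58468 + 199490 = 257958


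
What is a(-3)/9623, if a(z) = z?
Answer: -3/9623 ≈ -0.00031175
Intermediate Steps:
a(-3)/9623 = -3/9623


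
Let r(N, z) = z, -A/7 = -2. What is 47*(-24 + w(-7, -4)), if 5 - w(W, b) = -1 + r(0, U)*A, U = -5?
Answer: 2444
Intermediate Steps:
A = 14 (A = -7*(-2) = 14)
w(W, b) = 76 (w(W, b) = 5 - (-1 - 5*14) = 5 - (-1 - 70) = 5 - 1*(-71) = 5 + 71 = 76)
47*(-24 + w(-7, -4)) = 47*(-24 + 76) = 47*52 = 2444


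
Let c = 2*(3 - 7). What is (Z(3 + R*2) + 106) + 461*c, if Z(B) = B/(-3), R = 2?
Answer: -10753/3 ≈ -3584.3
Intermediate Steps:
Z(B) = -B/3 (Z(B) = B*(-⅓) = -B/3)
c = -8 (c = 2*(-4) = -8)
(Z(3 + R*2) + 106) + 461*c = (-(3 + 2*2)/3 + 106) + 461*(-8) = (-(3 + 4)/3 + 106) - 3688 = (-⅓*7 + 106) - 3688 = (-7/3 + 106) - 3688 = 311/3 - 3688 = -10753/3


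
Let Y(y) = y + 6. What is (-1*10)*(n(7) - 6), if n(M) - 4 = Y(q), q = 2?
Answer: -60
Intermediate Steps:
Y(y) = 6 + y
n(M) = 12 (n(M) = 4 + (6 + 2) = 4 + 8 = 12)
(-1*10)*(n(7) - 6) = (-1*10)*(12 - 6) = -10*6 = -60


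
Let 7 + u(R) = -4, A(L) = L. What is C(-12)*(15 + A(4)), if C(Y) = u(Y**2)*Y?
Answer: 2508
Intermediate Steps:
u(R) = -11 (u(R) = -7 - 4 = -11)
C(Y) = -11*Y
C(-12)*(15 + A(4)) = (-11*(-12))*(15 + 4) = 132*19 = 2508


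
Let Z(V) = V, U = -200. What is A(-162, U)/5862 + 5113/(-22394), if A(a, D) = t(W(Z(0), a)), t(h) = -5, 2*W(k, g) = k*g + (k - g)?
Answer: -7521094/32818407 ≈ -0.22917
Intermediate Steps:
W(k, g) = k/2 - g/2 + g*k/2 (W(k, g) = (k*g + (k - g))/2 = (g*k + (k - g))/2 = (k - g + g*k)/2 = k/2 - g/2 + g*k/2)
A(a, D) = -5
A(-162, U)/5862 + 5113/(-22394) = -5/5862 + 5113/(-22394) = -5*1/5862 + 5113*(-1/22394) = -5/5862 - 5113/22394 = -7521094/32818407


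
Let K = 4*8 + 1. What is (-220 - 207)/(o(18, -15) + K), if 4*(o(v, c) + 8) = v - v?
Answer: -427/25 ≈ -17.080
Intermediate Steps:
o(v, c) = -8 (o(v, c) = -8 + (v - v)/4 = -8 + (¼)*0 = -8 + 0 = -8)
K = 33 (K = 32 + 1 = 33)
(-220 - 207)/(o(18, -15) + K) = (-220 - 207)/(-8 + 33) = -427/25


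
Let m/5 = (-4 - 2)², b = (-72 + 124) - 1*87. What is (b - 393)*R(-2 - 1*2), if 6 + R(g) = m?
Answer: -74472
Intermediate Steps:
b = -35 (b = 52 - 87 = -35)
m = 180 (m = 5*(-4 - 2)² = 5*(-6)² = 5*36 = 180)
R(g) = 174 (R(g) = -6 + 180 = 174)
(b - 393)*R(-2 - 1*2) = (-35 - 393)*174 = -428*174 = -74472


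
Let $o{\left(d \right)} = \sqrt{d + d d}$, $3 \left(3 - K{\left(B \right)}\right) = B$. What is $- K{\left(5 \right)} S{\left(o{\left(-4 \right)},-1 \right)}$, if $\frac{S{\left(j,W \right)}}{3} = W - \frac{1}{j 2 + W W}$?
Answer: $\frac{184}{47} + \frac{16 \sqrt{3}}{47} \approx 4.5045$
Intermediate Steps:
$K{\left(B \right)} = 3 - \frac{B}{3}$
$o{\left(d \right)} = \sqrt{d + d^{2}}$
$S{\left(j,W \right)} = - \frac{3}{W^{2} + 2 j} + 3 W$ ($S{\left(j,W \right)} = 3 \left(W - \frac{1}{j 2 + W W}\right) = 3 \left(W - \frac{1}{2 j + W^{2}}\right) = 3 \left(W - \frac{1}{W^{2} + 2 j}\right) = - \frac{3}{W^{2} + 2 j} + 3 W$)
$- K{\left(5 \right)} S{\left(o{\left(-4 \right)},-1 \right)} = - (3 - \frac{5}{3}) \frac{3 \left(-1 + \left(-1\right)^{3} + 2 \left(-1\right) \sqrt{- 4 \left(1 - 4\right)}\right)}{\left(-1\right)^{2} + 2 \sqrt{- 4 \left(1 - 4\right)}} = - (3 - \frac{5}{3}) \frac{3 \left(-1 - 1 + 2 \left(-1\right) \sqrt{\left(-4\right) \left(-3\right)}\right)}{1 + 2 \sqrt{\left(-4\right) \left(-3\right)}} = \left(-1\right) \frac{4}{3} \frac{3 \left(-1 - 1 + 2 \left(-1\right) \sqrt{12}\right)}{1 + 2 \sqrt{12}} = - \frac{4 \frac{3 \left(-1 - 1 + 2 \left(-1\right) 2 \sqrt{3}\right)}{1 + 2 \cdot 2 \sqrt{3}}}{3} = - \frac{4 \frac{3 \left(-1 - 1 - 4 \sqrt{3}\right)}{1 + 4 \sqrt{3}}}{3} = - \frac{4 \frac{3 \left(-2 - 4 \sqrt{3}\right)}{1 + 4 \sqrt{3}}}{3} = - \frac{4 \left(-2 - 4 \sqrt{3}\right)}{1 + 4 \sqrt{3}}$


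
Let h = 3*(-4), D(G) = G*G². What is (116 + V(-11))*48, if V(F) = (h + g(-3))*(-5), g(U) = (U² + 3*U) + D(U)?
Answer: 14928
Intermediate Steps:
D(G) = G³
h = -12
g(U) = U² + U³ + 3*U (g(U) = (U² + 3*U) + U³ = U² + U³ + 3*U)
V(F) = 195 (V(F) = (-12 - 3*(3 - 3 + (-3)²))*(-5) = (-12 - 3*(3 - 3 + 9))*(-5) = (-12 - 3*9)*(-5) = (-12 - 27)*(-5) = -39*(-5) = 195)
(116 + V(-11))*48 = (116 + 195)*48 = 311*48 = 14928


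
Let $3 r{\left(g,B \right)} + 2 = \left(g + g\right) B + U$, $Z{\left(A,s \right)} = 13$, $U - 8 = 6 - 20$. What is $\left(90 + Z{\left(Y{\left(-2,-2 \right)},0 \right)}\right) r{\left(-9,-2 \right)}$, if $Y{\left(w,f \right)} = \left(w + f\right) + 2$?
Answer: $\frac{2884}{3} \approx 961.33$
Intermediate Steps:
$U = -6$ ($U = 8 + \left(6 - 20\right) = 8 - 14 = -6$)
$Y{\left(w,f \right)} = 2 + f + w$ ($Y{\left(w,f \right)} = \left(f + w\right) + 2 = 2 + f + w$)
$r{\left(g,B \right)} = - \frac{8}{3} + \frac{2 B g}{3}$ ($r{\left(g,B \right)} = - \frac{2}{3} + \frac{\left(g + g\right) B - 6}{3} = - \frac{2}{3} + \frac{2 g B - 6}{3} = - \frac{2}{3} + \frac{2 B g - 6}{3} = - \frac{2}{3} + \frac{-6 + 2 B g}{3} = - \frac{2}{3} + \left(-2 + \frac{2 B g}{3}\right) = - \frac{8}{3} + \frac{2 B g}{3}$)
$\left(90 + Z{\left(Y{\left(-2,-2 \right)},0 \right)}\right) r{\left(-9,-2 \right)} = \left(90 + 13\right) \left(- \frac{8}{3} + \frac{2}{3} \left(-2\right) \left(-9\right)\right) = 103 \left(- \frac{8}{3} + 12\right) = 103 \cdot \frac{28}{3} = \frac{2884}{3}$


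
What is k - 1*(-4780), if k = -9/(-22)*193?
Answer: 106897/22 ≈ 4859.0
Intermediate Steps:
k = 1737/22 (k = -9*(-1/22)*193 = (9/22)*193 = 1737/22 ≈ 78.955)
k - 1*(-4780) = 1737/22 - 1*(-4780) = 1737/22 + 4780 = 106897/22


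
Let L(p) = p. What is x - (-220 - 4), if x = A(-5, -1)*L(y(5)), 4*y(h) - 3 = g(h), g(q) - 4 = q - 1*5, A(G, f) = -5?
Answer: 861/4 ≈ 215.25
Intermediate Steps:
g(q) = -1 + q (g(q) = 4 + (q - 1*5) = 4 + (q - 5) = 4 + (-5 + q) = -1 + q)
y(h) = ½ + h/4 (y(h) = ¾ + (-1 + h)/4 = ¾ + (-¼ + h/4) = ½ + h/4)
x = -35/4 (x = -5*(½ + (¼)*5) = -5*(½ + 5/4) = -5*7/4 = -35/4 ≈ -8.7500)
x - (-220 - 4) = -35/4 - (-220 - 4) = -35/4 - 1*(-224) = -35/4 + 224 = 861/4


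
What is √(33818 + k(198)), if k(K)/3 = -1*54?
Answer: 2*√8414 ≈ 183.46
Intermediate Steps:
k(K) = -162 (k(K) = 3*(-1*54) = 3*(-54) = -162)
√(33818 + k(198)) = √(33818 - 162) = √33656 = 2*√8414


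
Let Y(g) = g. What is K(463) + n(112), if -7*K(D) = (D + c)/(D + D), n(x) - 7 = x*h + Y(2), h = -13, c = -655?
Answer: -4689631/3241 ≈ -1447.0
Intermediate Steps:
n(x) = 9 - 13*x (n(x) = 7 + (x*(-13) + 2) = 7 + (-13*x + 2) = 7 + (2 - 13*x) = 9 - 13*x)
K(D) = -(-655 + D)/(14*D) (K(D) = -(D - 655)/(7*(D + D)) = -(-655 + D)/(7*(2*D)) = -(-655 + D)*1/(2*D)/7 = -(-655 + D)/(14*D))
K(463) + n(112) = (1/14)*(655 - 1*463)/463 + (9 - 13*112) = (1/14)*(1/463)*(655 - 463) + (9 - 1456) = (1/14)*(1/463)*192 - 1447 = 96/3241 - 1447 = -4689631/3241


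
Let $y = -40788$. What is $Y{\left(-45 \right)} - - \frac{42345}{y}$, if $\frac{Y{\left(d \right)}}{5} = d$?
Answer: $- \frac{1024405}{4532} \approx -226.04$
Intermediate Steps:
$Y{\left(d \right)} = 5 d$
$Y{\left(-45 \right)} - - \frac{42345}{y} = 5 \left(-45\right) - - \frac{42345}{-40788} = -225 - \left(-42345\right) \left(- \frac{1}{40788}\right) = -225 - \frac{4705}{4532} = - \frac{1024405}{4532}$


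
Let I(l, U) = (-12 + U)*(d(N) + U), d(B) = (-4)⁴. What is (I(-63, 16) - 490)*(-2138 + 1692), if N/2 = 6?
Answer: -266708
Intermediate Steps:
N = 12 (N = 2*6 = 12)
d(B) = 256
I(l, U) = (-12 + U)*(256 + U)
(I(-63, 16) - 490)*(-2138 + 1692) = ((-3072 + 16² + 244*16) - 490)*(-2138 + 1692) = ((-3072 + 256 + 3904) - 490)*(-446) = (1088 - 490)*(-446) = 598*(-446) = -266708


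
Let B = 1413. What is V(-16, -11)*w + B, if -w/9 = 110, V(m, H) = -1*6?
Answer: 7353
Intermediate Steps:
V(m, H) = -6
w = -990 (w = -9*110 = -990)
V(-16, -11)*w + B = -6*(-990) + 1413 = 5940 + 1413 = 7353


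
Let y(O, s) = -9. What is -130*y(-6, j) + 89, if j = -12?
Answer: 1259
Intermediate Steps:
-130*y(-6, j) + 89 = -130*(-9) + 89 = 1170 + 89 = 1259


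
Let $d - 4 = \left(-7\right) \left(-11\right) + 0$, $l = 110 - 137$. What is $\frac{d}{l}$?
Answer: $-3$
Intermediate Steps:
$l = -27$
$d = 81$ ($d = 4 + \left(\left(-7\right) \left(-11\right) + 0\right) = 4 + \left(77 + 0\right) = 4 + 77 = 81$)
$\frac{d}{l} = \frac{81}{-27} = 81 \left(- \frac{1}{27}\right) = -3$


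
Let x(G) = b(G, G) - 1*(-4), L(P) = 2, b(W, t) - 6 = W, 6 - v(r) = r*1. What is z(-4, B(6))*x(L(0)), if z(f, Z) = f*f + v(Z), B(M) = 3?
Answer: 228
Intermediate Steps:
v(r) = 6 - r
b(W, t) = 6 + W
z(f, Z) = 6 + f² - Z (z(f, Z) = f*f + (6 - Z) = f² + (6 - Z) = 6 + f² - Z)
x(G) = 10 + G (x(G) = (6 + G) - 1*(-4) = (6 + G) + 4 = 10 + G)
z(-4, B(6))*x(L(0)) = (6 + (-4)² - 1*3)*(10 + 2) = (6 + 16 - 3)*12 = 19*12 = 228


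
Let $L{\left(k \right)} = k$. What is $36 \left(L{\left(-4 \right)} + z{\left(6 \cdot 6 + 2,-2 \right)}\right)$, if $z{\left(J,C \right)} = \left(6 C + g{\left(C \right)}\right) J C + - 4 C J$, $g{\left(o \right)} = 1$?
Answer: $40896$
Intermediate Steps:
$z{\left(J,C \right)} = - 4 C J + C J \left(1 + 6 C\right)$ ($z{\left(J,C \right)} = \left(6 C + 1\right) J C + - 4 C J = \left(1 + 6 C\right) J C - 4 C J = J \left(1 + 6 C\right) C - 4 C J = C J \left(1 + 6 C\right) - 4 C J = - 4 C J + C J \left(1 + 6 C\right)$)
$36 \left(L{\left(-4 \right)} + z{\left(6 \cdot 6 + 2,-2 \right)}\right) = 36 \left(-4 + 3 \left(-2\right) \left(6 \cdot 6 + 2\right) \left(-1 + 2 \left(-2\right)\right)\right) = 36 \left(-4 + 3 \left(-2\right) \left(36 + 2\right) \left(-1 - 4\right)\right) = 36 \left(-4 + 3 \left(-2\right) 38 \left(-5\right)\right) = 36 \left(-4 + 1140\right) = 36 \cdot 1136 = 40896$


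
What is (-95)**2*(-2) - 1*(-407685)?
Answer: 389635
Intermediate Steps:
(-95)**2*(-2) - 1*(-407685) = 9025*(-2) + 407685 = -18050 + 407685 = 389635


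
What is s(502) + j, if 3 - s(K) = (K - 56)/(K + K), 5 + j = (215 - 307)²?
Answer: 4247701/502 ≈ 8461.6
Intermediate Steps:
j = 8459 (j = -5 + (215 - 307)² = -5 + (-92)² = -5 + 8464 = 8459)
s(K) = 3 - (-56 + K)/(2*K) (s(K) = 3 - (K - 56)/(K + K) = 3 - (-56 + K)/(2*K))
s(502) + j = (5/2 + 28/502) + 8459 = (5/2 + 28*(1/502)) + 8459 = (5/2 + 14/251) + 8459 = 1283/502 + 8459 = 4247701/502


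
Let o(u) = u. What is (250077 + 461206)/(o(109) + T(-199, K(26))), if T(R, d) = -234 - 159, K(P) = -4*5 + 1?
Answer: -711283/284 ≈ -2504.5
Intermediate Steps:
K(P) = -19 (K(P) = -20 + 1 = -19)
T(R, d) = -393
(250077 + 461206)/(o(109) + T(-199, K(26))) = (250077 + 461206)/(109 - 393) = 711283/(-284) = 711283*(-1/284) = -711283/284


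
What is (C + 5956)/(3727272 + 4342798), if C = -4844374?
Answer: -2419209/4035035 ≈ -0.59955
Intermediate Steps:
(C + 5956)/(3727272 + 4342798) = (-4844374 + 5956)/(3727272 + 4342798) = -4838418/8070070 = -4838418*1/8070070 = -2419209/4035035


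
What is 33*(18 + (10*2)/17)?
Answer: 10758/17 ≈ 632.82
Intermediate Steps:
33*(18 + (10*2)/17) = 33*(18 + 20*(1/17)) = 33*(18 + 20/17) = 33*(326/17) = 10758/17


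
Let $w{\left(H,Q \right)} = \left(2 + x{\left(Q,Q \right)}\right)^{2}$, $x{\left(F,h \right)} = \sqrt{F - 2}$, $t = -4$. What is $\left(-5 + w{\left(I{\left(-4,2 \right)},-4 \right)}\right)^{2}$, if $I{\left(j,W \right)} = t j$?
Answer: $-47 - 56 i \sqrt{6} \approx -47.0 - 137.17 i$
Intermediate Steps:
$x{\left(F,h \right)} = \sqrt{-2 + F}$
$I{\left(j,W \right)} = - 4 j$
$w{\left(H,Q \right)} = \left(2 + \sqrt{-2 + Q}\right)^{2}$
$\left(-5 + w{\left(I{\left(-4,2 \right)},-4 \right)}\right)^{2} = \left(-5 + \left(2 + \sqrt{-2 - 4}\right)^{2}\right)^{2} = \left(-5 + \left(2 + \sqrt{-6}\right)^{2}\right)^{2} = \left(-5 + \left(2 + i \sqrt{6}\right)^{2}\right)^{2}$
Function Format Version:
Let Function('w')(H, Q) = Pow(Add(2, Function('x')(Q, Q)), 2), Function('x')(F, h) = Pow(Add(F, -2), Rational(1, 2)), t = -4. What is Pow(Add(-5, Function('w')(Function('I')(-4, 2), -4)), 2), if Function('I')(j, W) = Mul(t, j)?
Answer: Add(-47, Mul(-56, I, Pow(6, Rational(1, 2)))) ≈ Add(-47.000, Mul(-137.17, I))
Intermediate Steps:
Function('x')(F, h) = Pow(Add(-2, F), Rational(1, 2))
Function('I')(j, W) = Mul(-4, j)
Function('w')(H, Q) = Pow(Add(2, Pow(Add(-2, Q), Rational(1, 2))), 2)
Pow(Add(-5, Function('w')(Function('I')(-4, 2), -4)), 2) = Pow(Add(-5, Pow(Add(2, Pow(Add(-2, -4), Rational(1, 2))), 2)), 2) = Pow(Add(-5, Pow(Add(2, Pow(-6, Rational(1, 2))), 2)), 2) = Pow(Add(-5, Pow(Add(2, Mul(I, Pow(6, Rational(1, 2)))), 2)), 2)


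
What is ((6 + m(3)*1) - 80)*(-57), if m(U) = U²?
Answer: 3705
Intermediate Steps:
((6 + m(3)*1) - 80)*(-57) = ((6 + 3²*1) - 80)*(-57) = ((6 + 9*1) - 80)*(-57) = ((6 + 9) - 80)*(-57) = (15 - 80)*(-57) = -65*(-57) = 3705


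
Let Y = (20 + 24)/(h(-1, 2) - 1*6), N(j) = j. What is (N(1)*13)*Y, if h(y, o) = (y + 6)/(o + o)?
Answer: -2288/19 ≈ -120.42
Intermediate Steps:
h(y, o) = (6 + y)/(2*o) (h(y, o) = (6 + y)/((2*o)) = (6 + y)*(1/(2*o)) = (6 + y)/(2*o))
Y = -176/19 (Y = (20 + 24)/((½)*(6 - 1)/2 - 1*6) = 44/((½)*(½)*5 - 6) = 44/(5/4 - 6) = 44/(-19/4) = 44*(-4/19) = -176/19 ≈ -9.2632)
(N(1)*13)*Y = (1*13)*(-176/19) = 13*(-176/19) = -2288/19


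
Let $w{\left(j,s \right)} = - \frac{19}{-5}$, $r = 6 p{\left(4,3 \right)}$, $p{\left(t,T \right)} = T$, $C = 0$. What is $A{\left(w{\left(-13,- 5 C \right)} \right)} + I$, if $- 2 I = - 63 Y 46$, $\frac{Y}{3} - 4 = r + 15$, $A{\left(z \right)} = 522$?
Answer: $161361$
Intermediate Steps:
$r = 18$ ($r = 6 \cdot 3 = 18$)
$w{\left(j,s \right)} = \frac{19}{5}$ ($w{\left(j,s \right)} = \left(-19\right) \left(- \frac{1}{5}\right) = \frac{19}{5}$)
$Y = 111$ ($Y = 12 + 3 \left(18 + 15\right) = 12 + 3 \cdot 33 = 12 + 99 = 111$)
$I = 160839$ ($I = - \frac{\left(-63\right) 111 \cdot 46}{2} = - \frac{\left(-6993\right) 46}{2} = \left(- \frac{1}{2}\right) \left(-321678\right) = 160839$)
$A{\left(w{\left(-13,- 5 C \right)} \right)} + I = 522 + 160839 = 161361$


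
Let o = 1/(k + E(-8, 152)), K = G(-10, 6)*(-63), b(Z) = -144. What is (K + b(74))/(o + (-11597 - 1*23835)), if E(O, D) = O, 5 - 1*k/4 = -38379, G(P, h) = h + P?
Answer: -16581024/5439804095 ≈ -0.0030481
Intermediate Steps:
G(P, h) = P + h
k = 153536 (k = 20 - 4*(-38379) = 20 + 153516 = 153536)
K = 252 (K = (-10 + 6)*(-63) = -4*(-63) = 252)
o = 1/153528 (o = 1/(153536 - 8) = 1/153528 ≈ 6.5135e-6)
(K + b(74))/(o + (-11597 - 1*23835)) = (252 - 144)/(1/153528 + (-11597 - 1*23835)) = 108/(1/153528 + (-11597 - 23835)) = 108/(1/153528 - 35432) = 108/(-5439804095/153528) = 108*(-153528/5439804095) = -16581024/5439804095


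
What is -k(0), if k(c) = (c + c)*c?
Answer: 0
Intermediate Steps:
k(c) = 2*c² (k(c) = (2*c)*c = 2*c²)
-k(0) = -2*0² = -2*0 = -1*0 = 0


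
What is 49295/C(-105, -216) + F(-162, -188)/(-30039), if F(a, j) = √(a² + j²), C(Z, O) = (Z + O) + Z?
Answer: -49295/426 - 2*√15397/30039 ≈ -115.72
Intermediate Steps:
C(Z, O) = O + 2*Z (C(Z, O) = (O + Z) + Z = O + 2*Z)
49295/C(-105, -216) + F(-162, -188)/(-30039) = 49295/(-216 + 2*(-105)) + √((-162)² + (-188)²)/(-30039) = 49295/(-216 - 210) + √(26244 + 35344)*(-1/30039) = 49295/(-426) + √61588*(-1/30039) = 49295*(-1/426) + (2*√15397)*(-1/30039) = -49295/426 - 2*√15397/30039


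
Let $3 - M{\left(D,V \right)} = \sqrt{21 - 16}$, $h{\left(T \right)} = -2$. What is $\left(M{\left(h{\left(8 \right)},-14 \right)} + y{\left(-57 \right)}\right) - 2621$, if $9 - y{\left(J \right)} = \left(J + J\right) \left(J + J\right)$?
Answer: $-15605 - \sqrt{5} \approx -15607.0$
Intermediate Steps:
$M{\left(D,V \right)} = 3 - \sqrt{5}$ ($M{\left(D,V \right)} = 3 - \sqrt{21 - 16} = 3 - \sqrt{5}$)
$y{\left(J \right)} = 9 - 4 J^{2}$ ($y{\left(J \right)} = 9 - \left(J + J\right) \left(J + J\right) = 9 - 2 J 2 J = 9 - 4 J^{2}$)
$\left(M{\left(h{\left(8 \right)},-14 \right)} + y{\left(-57 \right)}\right) - 2621 = \left(\left(3 - \sqrt{5}\right) + \left(9 - 4 \left(-57\right)^{2}\right)\right) - 2621 = \left(\left(3 - \sqrt{5}\right) + \left(9 - 12996\right)\right) - 2621 = \left(\left(3 - \sqrt{5}\right) - 12987\right) - 2621 = \left(-12984 - \sqrt{5}\right) - 2621 = -15605 - \sqrt{5}$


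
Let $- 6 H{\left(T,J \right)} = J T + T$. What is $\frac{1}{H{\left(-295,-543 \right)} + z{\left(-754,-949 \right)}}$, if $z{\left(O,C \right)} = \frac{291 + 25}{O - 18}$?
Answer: $- \frac{579}{15429622} \approx -3.7525 \cdot 10^{-5}$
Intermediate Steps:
$z{\left(O,C \right)} = \frac{316}{-18 + O}$
$H{\left(T,J \right)} = - \frac{T}{6} - \frac{J T}{6}$ ($H{\left(T,J \right)} = - \frac{J T + T}{6} = - \frac{T + J T}{6} = - \frac{T}{6} - \frac{J T}{6}$)
$\frac{1}{H{\left(-295,-543 \right)} + z{\left(-754,-949 \right)}} = \frac{1}{\left(- \frac{1}{6}\right) \left(-295\right) \left(1 - 543\right) + \frac{316}{-18 - 754}} = \frac{1}{\left(- \frac{1}{6}\right) \left(-295\right) \left(-542\right) + \frac{316}{-772}} = \frac{1}{- \frac{79945}{3} + 316 \left(- \frac{1}{772}\right)} = \frac{1}{- \frac{79945}{3} - \frac{79}{193}} = \frac{1}{- \frac{15429622}{579}} = - \frac{579}{15429622}$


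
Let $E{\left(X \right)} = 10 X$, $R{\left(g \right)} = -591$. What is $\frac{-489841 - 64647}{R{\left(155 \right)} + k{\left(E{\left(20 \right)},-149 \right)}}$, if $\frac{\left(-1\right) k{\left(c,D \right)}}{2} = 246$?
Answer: $\frac{554488}{1083} \approx 511.99$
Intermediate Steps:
$k{\left(c,D \right)} = -492$ ($k{\left(c,D \right)} = \left(-2\right) 246 = -492$)
$\frac{-489841 - 64647}{R{\left(155 \right)} + k{\left(E{\left(20 \right)},-149 \right)}} = \frac{-489841 - 64647}{-591 - 492} = - \frac{554488}{-1083} = \left(-554488\right) \left(- \frac{1}{1083}\right) = \frac{554488}{1083}$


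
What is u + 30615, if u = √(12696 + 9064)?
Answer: 30615 + 16*√85 ≈ 30763.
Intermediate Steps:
u = 16*√85 (u = √21760 = 16*√85 ≈ 147.51)
u + 30615 = 16*√85 + 30615 = 30615 + 16*√85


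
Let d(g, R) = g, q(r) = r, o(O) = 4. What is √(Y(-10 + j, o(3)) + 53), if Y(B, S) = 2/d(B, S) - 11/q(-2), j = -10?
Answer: 2*√365/5 ≈ 7.6420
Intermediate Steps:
Y(B, S) = 11/2 + 2/B (Y(B, S) = 2/B - 11/(-2) = 2/B - 11*(-½) = 2/B + 11/2 = 11/2 + 2/B)
√(Y(-10 + j, o(3)) + 53) = √((11/2 + 2/(-10 - 10)) + 53) = √((11/2 + 2/(-20)) + 53) = √((11/2 + 2*(-1/20)) + 53) = √((11/2 - ⅒) + 53) = √(27/5 + 53) = √(292/5) = 2*√365/5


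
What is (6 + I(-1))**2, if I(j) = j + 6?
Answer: 121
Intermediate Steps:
I(j) = 6 + j
(6 + I(-1))**2 = (6 + (6 - 1))**2 = (6 + 5)**2 = 11**2 = 121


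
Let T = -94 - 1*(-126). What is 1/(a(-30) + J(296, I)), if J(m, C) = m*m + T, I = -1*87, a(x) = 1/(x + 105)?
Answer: 75/6573601 ≈ 1.1409e-5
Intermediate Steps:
a(x) = 1/(105 + x)
I = -87
T = 32 (T = -94 + 126 = 32)
J(m, C) = 32 + m² (J(m, C) = m*m + 32 = m² + 32 = 32 + m²)
1/(a(-30) + J(296, I)) = 1/(1/(105 - 30) + (32 + 296²)) = 1/(1/75 + (32 + 87616)) = 1/(1/75 + 87648) = 1/(6573601/75) = 75/6573601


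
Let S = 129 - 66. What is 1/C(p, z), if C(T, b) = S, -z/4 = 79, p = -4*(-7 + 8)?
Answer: 1/63 ≈ 0.015873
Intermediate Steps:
p = -4 (p = -4*1 = -4)
z = -316 (z = -4*79 = -316)
S = 63
C(T, b) = 63
1/C(p, z) = 1/63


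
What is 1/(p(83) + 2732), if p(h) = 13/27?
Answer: 27/73777 ≈ 0.00036597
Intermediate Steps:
p(h) = 13/27 (p(h) = 13*(1/27) = 13/27)
1/(p(83) + 2732) = 1/(13/27 + 2732) = 1/(73777/27) = 27/73777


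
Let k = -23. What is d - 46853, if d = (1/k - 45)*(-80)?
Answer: -994739/23 ≈ -43250.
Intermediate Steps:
d = 82880/23 (d = (1/(-23) - 45)*(-80) = (-1/23 - 45)*(-80) = -1036/23*(-80) = 82880/23 ≈ 3603.5)
d - 46853 = 82880/23 - 46853 = -994739/23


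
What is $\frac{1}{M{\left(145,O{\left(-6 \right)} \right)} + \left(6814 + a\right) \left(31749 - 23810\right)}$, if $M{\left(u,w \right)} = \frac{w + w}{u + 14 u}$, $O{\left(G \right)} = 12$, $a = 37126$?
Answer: $\frac{725}{252908753508} \approx 2.8666 \cdot 10^{-9}$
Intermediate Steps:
$M{\left(u,w \right)} = \frac{2 w}{15 u}$
$\frac{1}{M{\left(145,O{\left(-6 \right)} \right)} + \left(6814 + a\right) \left(31749 - 23810\right)} = \frac{1}{\frac{2}{15} \cdot 12 \cdot \frac{1}{145} + \left(6814 + 37126\right) \left(31749 - 23810\right)} = \frac{1}{\frac{2}{15} \cdot 12 \cdot \frac{1}{145} + 43940 \cdot 7939} = \frac{1}{\frac{8}{725} + 348839660} = \frac{1}{\frac{252908753508}{725}} = \frac{725}{252908753508}$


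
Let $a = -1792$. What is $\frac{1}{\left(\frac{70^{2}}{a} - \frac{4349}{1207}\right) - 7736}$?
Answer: $- \frac{77248}{598080089} \approx -0.00012916$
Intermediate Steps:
$\frac{1}{\left(\frac{70^{2}}{a} - \frac{4349}{1207}\right) - 7736} = \frac{1}{\left(\frac{70^{2}}{-1792} - \frac{4349}{1207}\right) - 7736} = \frac{1}{\left(4900 \left(- \frac{1}{1792}\right) - \frac{4349}{1207}\right) - 7736} = \frac{1}{\left(- \frac{175}{64} - \frac{4349}{1207}\right) - 7736} = \frac{1}{- \frac{489561}{77248} - 7736} = \frac{1}{- \frac{598080089}{77248}} = - \frac{77248}{598080089}$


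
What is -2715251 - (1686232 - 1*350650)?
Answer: -4050833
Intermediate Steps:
-2715251 - (1686232 - 1*350650) = -2715251 - (1686232 - 350650) = -2715251 - 1*1335582 = -2715251 - 1335582 = -4050833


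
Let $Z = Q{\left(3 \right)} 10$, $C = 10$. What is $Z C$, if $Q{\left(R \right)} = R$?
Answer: $300$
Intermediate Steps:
$Z = 30$ ($Z = 3 \cdot 10 = 30$)
$Z C = 30 \cdot 10 = 300$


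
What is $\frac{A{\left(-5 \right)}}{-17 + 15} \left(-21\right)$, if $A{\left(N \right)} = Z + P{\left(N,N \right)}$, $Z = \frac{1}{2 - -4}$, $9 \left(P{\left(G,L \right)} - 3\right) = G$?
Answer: $\frac{329}{12} \approx 27.417$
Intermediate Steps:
$P{\left(G,L \right)} = 3 + \frac{G}{9}$
$Z = \frac{1}{6}$ ($Z = \frac{1}{2 + 4} = \frac{1}{6} \approx 0.16667$)
$A{\left(N \right)} = \frac{19}{6} + \frac{N}{9}$ ($A{\left(N \right)} = \frac{1}{6} + \left(3 + \frac{N}{9}\right) = \frac{19}{6} + \frac{N}{9}$)
$\frac{A{\left(-5 \right)}}{-17 + 15} \left(-21\right) = \frac{\frac{19}{6} + \frac{1}{9} \left(-5\right)}{-17 + 15} \left(-21\right) = \frac{\frac{19}{6} - \frac{5}{9}}{-2} \left(-21\right) = \left(- \frac{1}{2}\right) \frac{47}{18} \left(-21\right) = \left(- \frac{47}{36}\right) \left(-21\right) = \frac{329}{12}$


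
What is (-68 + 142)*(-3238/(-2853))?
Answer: 239612/2853 ≈ 83.986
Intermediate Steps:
(-68 + 142)*(-3238/(-2853)) = 74*(-3238*(-1/2853)) = 74*(3238/2853) = 239612/2853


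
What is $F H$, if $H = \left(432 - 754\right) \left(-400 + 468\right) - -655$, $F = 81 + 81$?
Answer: $-3441042$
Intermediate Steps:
$F = 162$
$H = -21241$ ($H = \left(-322\right) 68 + 655 = -21896 + 655 = -21241$)
$F H = 162 \left(-21241\right) = -3441042$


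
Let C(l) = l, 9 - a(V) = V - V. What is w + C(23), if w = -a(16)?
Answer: 14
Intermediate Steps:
a(V) = 9 (a(V) = 9 - (V - V) = 9 - 1*0 = 9 + 0 = 9)
w = -9 (w = -1*9 = -9)
w + C(23) = -9 + 23 = 14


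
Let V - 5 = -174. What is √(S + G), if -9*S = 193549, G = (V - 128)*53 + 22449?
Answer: I*√133177/3 ≈ 121.64*I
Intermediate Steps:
V = -169 (V = 5 - 174 = -169)
G = 6708 (G = (-169 - 128)*53 + 22449 = -297*53 + 22449 = -15741 + 22449 = 6708)
S = -193549/9 (S = -⅑*193549 = -193549/9 ≈ -21505.)
√(S + G) = √(-193549/9 + 6708) = √(-133177/9) = I*√133177/3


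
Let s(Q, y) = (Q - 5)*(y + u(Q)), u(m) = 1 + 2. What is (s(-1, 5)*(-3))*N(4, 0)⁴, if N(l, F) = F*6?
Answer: 0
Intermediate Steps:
u(m) = 3
N(l, F) = 6*F
s(Q, y) = (-5 + Q)*(3 + y) (s(Q, y) = (Q - 5)*(y + 3) = (-5 + Q)*(3 + y))
(s(-1, 5)*(-3))*N(4, 0)⁴ = ((-15 - 5*5 + 3*(-1) - 1*5)*(-3))*(6*0)⁴ = ((-15 - 25 - 3 - 5)*(-3))*0⁴ = -48*(-3)*0 = 144*0 = 0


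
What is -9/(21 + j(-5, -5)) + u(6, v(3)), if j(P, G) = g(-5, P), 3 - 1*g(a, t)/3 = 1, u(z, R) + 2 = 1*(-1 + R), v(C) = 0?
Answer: -10/3 ≈ -3.3333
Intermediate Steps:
u(z, R) = -3 + R (u(z, R) = -2 + 1*(-1 + R) = -2 + (-1 + R) = -3 + R)
g(a, t) = 6 (g(a, t) = 9 - 3*1 = 9 - 3 = 6)
j(P, G) = 6
-9/(21 + j(-5, -5)) + u(6, v(3)) = -9/(21 + 6) + (-3 + 0) = -9/27 - 3 = (1/27)*(-9) - 3 = -⅓ - 3 = -10/3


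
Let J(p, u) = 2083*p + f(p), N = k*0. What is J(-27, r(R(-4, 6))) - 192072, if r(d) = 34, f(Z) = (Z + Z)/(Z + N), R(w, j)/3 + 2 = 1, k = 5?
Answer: -248311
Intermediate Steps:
N = 0 (N = 5*0 = 0)
R(w, j) = -3 (R(w, j) = -6 + 3*1 = -6 + 3 = -3)
f(Z) = 2 (f(Z) = (Z + Z)/(Z + 0) = (2*Z)/Z = 2)
J(p, u) = 2 + 2083*p (J(p, u) = 2083*p + 2 = 2 + 2083*p)
J(-27, r(R(-4, 6))) - 192072 = (2 + 2083*(-27)) - 192072 = (2 - 56241) - 192072 = -56239 - 192072 = -248311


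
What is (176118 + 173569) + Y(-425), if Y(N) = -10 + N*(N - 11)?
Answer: 534977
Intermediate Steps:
Y(N) = -10 + N*(-11 + N)
(176118 + 173569) + Y(-425) = (176118 + 173569) + (-10 + (-425)**2 - 11*(-425)) = 349687 + (-10 + 180625 + 4675) = 349687 + 185290 = 534977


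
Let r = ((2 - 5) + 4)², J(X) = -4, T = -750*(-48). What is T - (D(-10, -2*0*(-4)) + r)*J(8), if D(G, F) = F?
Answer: 36004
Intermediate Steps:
T = 36000
r = 1 (r = (-3 + 4)² = 1² = 1)
T - (D(-10, -2*0*(-4)) + r)*J(8) = 36000 - (-2*0*(-4) + 1)*(-4) = 36000 - (0*(-4) + 1)*(-4) = 36000 - (0 + 1)*(-4) = 36000 - (-4) = 36000 - 1*(-4) = 36000 + 4 = 36004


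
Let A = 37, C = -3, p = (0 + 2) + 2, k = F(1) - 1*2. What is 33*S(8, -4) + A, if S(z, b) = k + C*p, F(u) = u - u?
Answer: -425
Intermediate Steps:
F(u) = 0
k = -2 (k = 0 - 1*2 = 0 - 2 = -2)
p = 4 (p = 2 + 2 = 4)
S(z, b) = -14 (S(z, b) = -2 - 3*4 = -2 - 12 = -14)
33*S(8, -4) + A = 33*(-14) + 37 = -462 + 37 = -425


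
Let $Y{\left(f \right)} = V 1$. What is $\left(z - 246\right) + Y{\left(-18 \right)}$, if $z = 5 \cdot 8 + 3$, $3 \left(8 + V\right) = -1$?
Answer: $- \frac{634}{3} \approx -211.33$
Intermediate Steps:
$V = - \frac{25}{3}$ ($V = -8 + \frac{1}{3} \left(-1\right) = -8 - \frac{1}{3} = - \frac{25}{3} \approx -8.3333$)
$Y{\left(f \right)} = - \frac{25}{3}$ ($Y{\left(f \right)} = \left(- \frac{25}{3}\right) 1 = - \frac{25}{3}$)
$z = 43$ ($z = 40 + 3 = 43$)
$\left(z - 246\right) + Y{\left(-18 \right)} = \left(43 - 246\right) - \frac{25}{3} = -203 - \frac{25}{3} = - \frac{634}{3}$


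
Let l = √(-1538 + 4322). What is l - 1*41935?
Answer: -41935 + 4*√174 ≈ -41882.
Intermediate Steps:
l = 4*√174 (l = √2784 = 4*√174 ≈ 52.764)
l - 1*41935 = 4*√174 - 1*41935 = 4*√174 - 41935 = -41935 + 4*√174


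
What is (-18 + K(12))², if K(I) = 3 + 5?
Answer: 100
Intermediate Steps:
K(I) = 8
(-18 + K(12))² = (-18 + 8)² = (-10)² = 100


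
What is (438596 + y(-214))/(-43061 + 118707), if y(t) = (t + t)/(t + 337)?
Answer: 26973440/4652229 ≈ 5.7980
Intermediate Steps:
y(t) = 2*t/(337 + t) (y(t) = (2*t)/(337 + t) = 2*t/(337 + t))
(438596 + y(-214))/(-43061 + 118707) = (438596 + 2*(-214)/(337 - 214))/(-43061 + 118707) = (438596 + 2*(-214)/123)/75646 = (438596 + 2*(-214)*(1/123))*(1/75646) = (438596 - 428/123)*(1/75646) = (53946880/123)*(1/75646) = 26973440/4652229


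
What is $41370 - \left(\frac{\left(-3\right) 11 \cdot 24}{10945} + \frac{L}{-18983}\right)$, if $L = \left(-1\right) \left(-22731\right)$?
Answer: $\frac{781424060571}{18888085} \approx 41371.0$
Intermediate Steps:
$L = 22731$
$41370 - \left(\frac{\left(-3\right) 11 \cdot 24}{10945} + \frac{L}{-18983}\right) = 41370 - \left(\frac{\left(-3\right) 11 \cdot 24}{10945} + \frac{22731}{-18983}\right) = 41370 - \left(\left(-33\right) 24 \cdot \frac{1}{10945} + 22731 \left(- \frac{1}{18983}\right)\right) = 41370 - \left(\left(-792\right) \frac{1}{10945} - \frac{22731}{18983}\right) = 41370 - \left(- \frac{72}{995} - \frac{22731}{18983}\right) = 41370 - - \frac{23984121}{18888085} = 41370 + \frac{23984121}{18888085} = \frac{781424060571}{18888085}$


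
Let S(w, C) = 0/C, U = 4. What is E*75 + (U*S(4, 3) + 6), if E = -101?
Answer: -7569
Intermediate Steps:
S(w, C) = 0
E*75 + (U*S(4, 3) + 6) = -101*75 + (4*0 + 6) = -7575 + (0 + 6) = -7575 + 6 = -7569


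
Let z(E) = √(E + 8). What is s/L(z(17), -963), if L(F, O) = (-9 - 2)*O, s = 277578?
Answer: 30842/1177 ≈ 26.204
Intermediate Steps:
z(E) = √(8 + E)
L(F, O) = -11*O
s/L(z(17), -963) = 277578/((-11*(-963))) = 277578/10593 = 277578*(1/10593) = 30842/1177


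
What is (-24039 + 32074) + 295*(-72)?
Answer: -13205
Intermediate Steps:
(-24039 + 32074) + 295*(-72) = 8035 - 21240 = -13205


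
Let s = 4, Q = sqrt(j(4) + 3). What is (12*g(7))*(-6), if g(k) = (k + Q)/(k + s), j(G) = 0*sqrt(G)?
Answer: -504/11 - 72*sqrt(3)/11 ≈ -57.155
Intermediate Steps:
j(G) = 0
Q = sqrt(3) (Q = sqrt(0 + 3) = sqrt(3) ≈ 1.7320)
g(k) = (k + sqrt(3))/(4 + k) (g(k) = (k + sqrt(3))/(k + 4) = (k + sqrt(3))/(4 + k))
(12*g(7))*(-6) = (12*((7 + sqrt(3))/(4 + 7)))*(-6) = (12*((7 + sqrt(3))/11))*(-6) = (12*(7/11 + sqrt(3)/11))*(-6) = (84/11 + 12*sqrt(3)/11)*(-6) = -504/11 - 72*sqrt(3)/11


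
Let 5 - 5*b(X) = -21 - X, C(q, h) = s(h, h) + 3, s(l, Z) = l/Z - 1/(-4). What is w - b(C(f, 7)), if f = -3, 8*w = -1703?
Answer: -8757/40 ≈ -218.93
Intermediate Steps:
w = -1703/8 (w = (⅛)*(-1703) = -1703/8 ≈ -212.88)
s(l, Z) = ¼ + l/Z (s(l, Z) = l/Z - 1*(-¼) = l/Z + ¼ = ¼ + l/Z)
C(q, h) = 17/4 (C(q, h) = (h + h/4)/h + 3 = (5*h/4)/h + 3 = 5/4 + 3 = 17/4)
b(X) = 26/5 + X/5 (b(X) = 1 - (-21 - X)/5 = 1 + (21/5 + X/5) = 26/5 + X/5)
w - b(C(f, 7)) = -1703/8 - (26/5 + (⅕)*(17/4)) = -1703/8 - (26/5 + 17/20) = -1703/8 - 1*121/20 = -1703/8 - 121/20 = -8757/40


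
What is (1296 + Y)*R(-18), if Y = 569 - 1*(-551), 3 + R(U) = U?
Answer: -50736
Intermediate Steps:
R(U) = -3 + U
Y = 1120 (Y = 569 + 551 = 1120)
(1296 + Y)*R(-18) = (1296 + 1120)*(-3 - 18) = 2416*(-21) = -50736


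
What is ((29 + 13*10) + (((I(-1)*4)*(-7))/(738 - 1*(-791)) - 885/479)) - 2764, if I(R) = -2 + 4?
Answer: -1909258544/732391 ≈ -2606.9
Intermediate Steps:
I(R) = 2
((29 + 13*10) + (((I(-1)*4)*(-7))/(738 - 1*(-791)) - 885/479)) - 2764 = ((29 + 13*10) + (((2*4)*(-7))/(738 - 1*(-791)) - 885/479)) - 2764 = ((29 + 130) + ((8*(-7))/(738 + 791) - 885*1/479)) - 2764 = (159 + (-56/1529 - 885/479)) - 2764 = (159 - 1379989/732391) - 2764 = 115070180/732391 - 2764 = -1909258544/732391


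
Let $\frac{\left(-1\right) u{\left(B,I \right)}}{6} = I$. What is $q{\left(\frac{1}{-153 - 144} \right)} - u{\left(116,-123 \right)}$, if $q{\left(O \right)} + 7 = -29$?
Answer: $-774$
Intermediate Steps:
$q{\left(O \right)} = -36$ ($q{\left(O \right)} = -7 - 29 = -36$)
$u{\left(B,I \right)} = - 6 I$
$q{\left(\frac{1}{-153 - 144} \right)} - u{\left(116,-123 \right)} = -36 - \left(-6\right) \left(-123\right) = -36 - 738 = -774$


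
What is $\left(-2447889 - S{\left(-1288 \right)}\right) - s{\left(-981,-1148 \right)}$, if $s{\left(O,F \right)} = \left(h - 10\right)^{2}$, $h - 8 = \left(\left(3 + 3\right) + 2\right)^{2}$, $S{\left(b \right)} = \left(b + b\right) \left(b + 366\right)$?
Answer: $-4826805$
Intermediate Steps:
$S{\left(b \right)} = 2 b \left(366 + b\right)$
$h = 72$ ($h = 8 + \left(\left(3 + 3\right) + 2\right)^{2} = 8 + \left(6 + 2\right)^{2} = 8 + 8^{2} = 8 + 64 = 72$)
$s{\left(O,F \right)} = 3844$ ($s{\left(O,F \right)} = \left(72 - 10\right)^{2} = 62^{2} = 3844$)
$\left(-2447889 - S{\left(-1288 \right)}\right) - s{\left(-981,-1148 \right)} = \left(-2447889 - 2 \left(-1288\right) \left(366 - 1288\right)\right) - 3844 = \left(-2447889 - 2 \left(-1288\right) \left(-922\right)\right) - 3844 = \left(-2447889 - 2375072\right) - 3844 = -4822961 - 3844 = -4826805$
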